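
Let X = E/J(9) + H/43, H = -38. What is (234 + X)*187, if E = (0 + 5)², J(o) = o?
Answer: 17071417/387 ≈ 44112.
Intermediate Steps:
E = 25 (E = 5² = 25)
X = 733/387 (X = 25/9 - 38/43 = 733/387 ≈ 1.8941)
(234 + X)*187 = (234 + 733/387)*187 = (91291/387)*187 = 17071417/387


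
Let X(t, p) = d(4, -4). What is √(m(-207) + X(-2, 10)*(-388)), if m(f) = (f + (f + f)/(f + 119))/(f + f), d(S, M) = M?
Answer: √3005618/44 ≈ 39.402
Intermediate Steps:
X(t, p) = -4
m(f) = (f + 2*f/(119 + f))/(2*f) (m(f) = (f + (2*f)/(119 + f))/((2*f)) = (f + 2*f/(119 + f))*(1/(2*f)) = (f + 2*f/(119 + f))/(2*f))
√(m(-207) + X(-2, 10)*(-388)) = √((121 - 207)/(2*(119 - 207)) - 4*(-388)) = √((½)*(-86)/(-88) + 1552) = √((½)*(-1/88)*(-86) + 1552) = √(43/88 + 1552) = √(136619/88) = √3005618/44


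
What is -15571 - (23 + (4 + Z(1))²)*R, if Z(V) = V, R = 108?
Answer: -20755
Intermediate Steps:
-15571 - (23 + (4 + Z(1))²)*R = -15571 - (23 + (4 + 1)²)*108 = -15571 - (23 + 5²)*108 = -15571 - (23 + 25)*108 = -15571 - 48*108 = -15571 - 1*5184 = -15571 - 5184 = -20755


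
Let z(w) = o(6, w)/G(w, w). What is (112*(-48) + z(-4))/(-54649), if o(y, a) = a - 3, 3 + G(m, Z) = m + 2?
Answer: 3839/39035 ≈ 0.098348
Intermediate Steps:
G(m, Z) = -1 + m (G(m, Z) = -3 + (m + 2) = -3 + (2 + m) = -1 + m)
o(y, a) = -3 + a
z(w) = (-3 + w)/(-1 + w)
(112*(-48) + z(-4))/(-54649) = (112*(-48) + (-3 - 4)/(-1 - 4))/(-54649) = (-5376 - 7/(-5))*(-1/54649) = (-5376 - 1/5*(-7))*(-1/54649) = (-5376 + 7/5)*(-1/54649) = -26873/5*(-1/54649) = 3839/39035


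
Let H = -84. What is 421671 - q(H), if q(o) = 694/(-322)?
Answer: 67889378/161 ≈ 4.2167e+5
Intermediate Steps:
q(o) = -347/161 (q(o) = 694*(-1/322) = -347/161)
421671 - q(H) = 421671 - 1*(-347/161) = 421671 + 347/161 = 67889378/161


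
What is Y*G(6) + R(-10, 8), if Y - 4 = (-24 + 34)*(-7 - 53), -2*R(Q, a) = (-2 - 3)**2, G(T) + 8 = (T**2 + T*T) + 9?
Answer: -87041/2 ≈ -43521.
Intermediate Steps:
G(T) = 1 + 2*T**2 (G(T) = -8 + ((T**2 + T*T) + 9) = -8 + ((T**2 + T**2) + 9) = -8 + (2*T**2 + 9) = -8 + (9 + 2*T**2) = 1 + 2*T**2)
R(Q, a) = -25/2 (R(Q, a) = -(-2 - 3)**2/2 = -1/2*(-5)**2 = -1/2*25 = -25/2)
Y = -596 (Y = 4 + (-24 + 34)*(-7 - 53) = 4 + 10*(-60) = 4 - 600 = -596)
Y*G(6) + R(-10, 8) = -596*(1 + 2*6**2) - 25/2 = -596*(1 + 2*36) - 25/2 = -596*(1 + 72) - 25/2 = -596*73 - 25/2 = -43508 - 25/2 = -87041/2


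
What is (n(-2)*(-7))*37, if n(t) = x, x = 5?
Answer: -1295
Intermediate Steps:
n(t) = 5
(n(-2)*(-7))*37 = (5*(-7))*37 = -35*37 = -1295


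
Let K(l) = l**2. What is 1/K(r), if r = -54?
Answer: 1/2916 ≈ 0.00034294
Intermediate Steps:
1/K(r) = 1/((-54)**2) = 1/2916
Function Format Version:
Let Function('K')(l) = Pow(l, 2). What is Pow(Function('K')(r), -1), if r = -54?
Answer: Rational(1, 2916) ≈ 0.00034294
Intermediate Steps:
Pow(Function('K')(r), -1) = Pow(Pow(-54, 2), -1) = Pow(2916, -1) = Rational(1, 2916)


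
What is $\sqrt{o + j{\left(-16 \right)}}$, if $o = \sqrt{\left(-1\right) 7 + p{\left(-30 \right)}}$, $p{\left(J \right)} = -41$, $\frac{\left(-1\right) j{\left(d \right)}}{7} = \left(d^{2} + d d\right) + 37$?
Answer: $\sqrt{-3843 + 4 i \sqrt{3}} \approx 0.0559 + 61.992 i$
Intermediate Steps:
$j{\left(d \right)} = -259 - 14 d^{2}$ ($j{\left(d \right)} = - 7 \left(\left(d^{2} + d d\right) + 37\right) = - 7 \left(\left(d^{2} + d^{2}\right) + 37\right) = - 7 \left(2 d^{2} + 37\right) = - 7 \left(37 + 2 d^{2}\right) = -259 - 14 d^{2}$)
$o = 4 i \sqrt{3}$ ($o = \sqrt{\left(-1\right) 7 - 41} = \sqrt{-7 - 41} = \sqrt{-48} = 4 i \sqrt{3} \approx 6.9282 i$)
$\sqrt{o + j{\left(-16 \right)}} = \sqrt{4 i \sqrt{3} - \left(259 + 14 \left(-16\right)^{2}\right)} = \sqrt{4 i \sqrt{3} - 3843} = \sqrt{-3843 + 4 i \sqrt{3}}$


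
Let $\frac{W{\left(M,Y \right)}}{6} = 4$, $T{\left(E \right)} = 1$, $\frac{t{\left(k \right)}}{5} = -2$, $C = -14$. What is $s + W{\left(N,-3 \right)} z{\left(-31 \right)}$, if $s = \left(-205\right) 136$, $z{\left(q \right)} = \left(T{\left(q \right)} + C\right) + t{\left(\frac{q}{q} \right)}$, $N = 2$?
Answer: $-28432$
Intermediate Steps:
$t{\left(k \right)} = -10$ ($t{\left(k \right)} = 5 \left(-2\right) = -10$)
$W{\left(M,Y \right)} = 24$ ($W{\left(M,Y \right)} = 6 \cdot 4 = 24$)
$z{\left(q \right)} = -23$ ($z{\left(q \right)} = \left(1 - 14\right) - 10 = -13 - 10 = -23$)
$s = -27880$
$s + W{\left(N,-3 \right)} z{\left(-31 \right)} = -27880 + 24 \left(-23\right) = -27880 - 552 = -28432$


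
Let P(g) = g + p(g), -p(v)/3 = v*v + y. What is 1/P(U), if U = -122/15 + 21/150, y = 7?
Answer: -7500/1655051 ≈ -0.0045316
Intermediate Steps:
p(v) = -21 - 3*v**2 (p(v) = -3*(v*v + 7) = -3*(v**2 + 7) = -3*(7 + v**2) = -21 - 3*v**2)
U = -1199/150 (U = -122*1/15 + 21*(1/150) = -122/15 + 7/50 = -1199/150 ≈ -7.9933)
P(g) = -21 + g - 3*g**2 (P(g) = g + (-21 - 3*g**2) = -21 + g - 3*g**2)
1/P(U) = 1/(-21 - 1199/150 - 3*(-1199/150)**2) = 1/(-21 - 1199/150 - 3*1437601/22500) = 1/(-21 - 1199/150 - 1437601/7500) = 1/(-1655051/7500) = -7500/1655051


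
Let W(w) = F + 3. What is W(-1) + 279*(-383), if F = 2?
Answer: -106852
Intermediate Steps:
W(w) = 5 (W(w) = 2 + 3 = 5)
W(-1) + 279*(-383) = 5 + 279*(-383) = 5 - 106857 = -106852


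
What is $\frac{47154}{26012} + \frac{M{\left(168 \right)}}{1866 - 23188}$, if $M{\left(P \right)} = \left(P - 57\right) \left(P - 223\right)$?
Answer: $\frac{20789658}{9904069} \approx 2.0991$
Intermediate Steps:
$M{\left(P \right)} = \left(-223 + P\right) \left(-57 + P\right)$ ($M{\left(P \right)} = \left(-57 + P\right) \left(-223 + P\right) = \left(-223 + P\right) \left(-57 + P\right)$)
$\frac{47154}{26012} + \frac{M{\left(168 \right)}}{1866 - 23188} = \frac{47154}{26012} + \frac{12711 + 168^{2} - 47040}{1866 - 23188} = 47154 \cdot \frac{1}{26012} + \frac{12711 + 28224 - 47040}{-21322} = \frac{23577}{13006} - - \frac{6105}{21322} = \frac{23577}{13006} + \frac{6105}{21322} = \frac{20789658}{9904069}$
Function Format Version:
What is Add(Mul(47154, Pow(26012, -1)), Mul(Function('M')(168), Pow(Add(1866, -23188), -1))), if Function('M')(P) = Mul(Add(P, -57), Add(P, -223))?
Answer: Rational(20789658, 9904069) ≈ 2.0991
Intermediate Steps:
Function('M')(P) = Mul(Add(-223, P), Add(-57, P)) (Function('M')(P) = Mul(Add(-57, P), Add(-223, P)) = Mul(Add(-223, P), Add(-57, P)))
Add(Mul(47154, Pow(26012, -1)), Mul(Function('M')(168), Pow(Add(1866, -23188), -1))) = Add(Mul(47154, Pow(26012, -1)), Mul(Add(12711, Pow(168, 2), Mul(-280, 168)), Pow(Add(1866, -23188), -1))) = Add(Mul(47154, Rational(1, 26012)), Mul(Add(12711, 28224, -47040), Pow(-21322, -1))) = Add(Rational(23577, 13006), Mul(-6105, Rational(-1, 21322))) = Add(Rational(23577, 13006), Rational(6105, 21322)) = Rational(20789658, 9904069)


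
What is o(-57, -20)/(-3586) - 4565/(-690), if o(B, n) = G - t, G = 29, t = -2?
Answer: 817435/123717 ≈ 6.6073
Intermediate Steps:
o(B, n) = 31 (o(B, n) = 29 - 1*(-2) = 29 + 2 = 31)
o(-57, -20)/(-3586) - 4565/(-690) = 31/(-3586) - 4565/(-690) = 31*(-1/3586) - 4565*(-1/690) = -31/3586 + 913/138 = 817435/123717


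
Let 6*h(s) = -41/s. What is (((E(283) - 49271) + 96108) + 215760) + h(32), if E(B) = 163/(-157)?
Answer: 7915686235/30144 ≈ 2.6260e+5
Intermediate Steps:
E(B) = -163/157 (E(B) = 163*(-1/157) = -163/157)
h(s) = -41/(6*s) (h(s) = (-41/s)/6 = -41/(6*s))
(((E(283) - 49271) + 96108) + 215760) + h(32) = (((-163/157 - 49271) + 96108) + 215760) - 41/6/32 = ((-7735710/157 + 96108) + 215760) - 41/6*1/32 = (7353246/157 + 215760) - 41/192 = 41227566/157 - 41/192 = 7915686235/30144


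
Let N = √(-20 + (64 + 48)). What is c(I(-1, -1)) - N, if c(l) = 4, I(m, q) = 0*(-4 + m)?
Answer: 4 - 2*√23 ≈ -5.5917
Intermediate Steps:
I(m, q) = 0
N = 2*√23 (N = √(-20 + 112) = √92 = 2*√23 ≈ 9.5917)
c(I(-1, -1)) - N = 4 - 2*√23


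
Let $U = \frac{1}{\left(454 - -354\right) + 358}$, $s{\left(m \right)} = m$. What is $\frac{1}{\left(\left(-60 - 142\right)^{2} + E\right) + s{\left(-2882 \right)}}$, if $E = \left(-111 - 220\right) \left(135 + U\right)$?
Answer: $- \frac{1166}{7885989} \approx -0.00014786$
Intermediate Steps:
$U = \frac{1}{1166}$ ($U = \frac{1}{\left(454 + 354\right) + 358} = \frac{1}{808 + 358} = \frac{1}{1166} \approx 0.00085763$)
$E = - \frac{52103041}{1166}$ ($E = \left(-111 - 220\right) \left(135 + \frac{1}{1166}\right) = \left(-111 - 220\right) \frac{157411}{1166} = \left(-331\right) \frac{157411}{1166} = - \frac{52103041}{1166} \approx -44685.0$)
$\frac{1}{\left(\left(-60 - 142\right)^{2} + E\right) + s{\left(-2882 \right)}} = \frac{1}{\left(\left(-60 - 142\right)^{2} - \frac{52103041}{1166}\right) - 2882} = \frac{1}{\left(\left(-202\right)^{2} - \frac{52103041}{1166}\right) - 2882} = \frac{1}{\left(40804 - \frac{52103041}{1166}\right) - 2882} = \frac{1}{- \frac{4525577}{1166} - 2882} = \frac{1}{- \frac{7885989}{1166}} = - \frac{1166}{7885989}$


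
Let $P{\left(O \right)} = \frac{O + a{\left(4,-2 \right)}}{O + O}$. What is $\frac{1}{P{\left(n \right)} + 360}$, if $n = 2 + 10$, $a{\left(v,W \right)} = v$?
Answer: $\frac{3}{1082} \approx 0.0027726$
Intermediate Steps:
$n = 12$
$P{\left(O \right)} = \frac{4 + O}{2 O}$ ($P{\left(O \right)} = \frac{O + 4}{O + O} = \frac{4 + O}{2 O}$)
$\frac{1}{P{\left(n \right)} + 360} = \frac{1}{\frac{4 + 12}{2 \cdot 12} + 360} = \frac{1}{\frac{1}{2} \cdot \frac{1}{12} \cdot 16 + 360} = \frac{1}{\frac{2}{3} + 360} = \frac{1}{\frac{1082}{3}} = \frac{3}{1082}$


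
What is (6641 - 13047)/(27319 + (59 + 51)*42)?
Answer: -6406/31939 ≈ -0.20057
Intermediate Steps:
(6641 - 13047)/(27319 + (59 + 51)*42) = -6406/(27319 + 110*42) = -6406/(27319 + 4620) = -6406/31939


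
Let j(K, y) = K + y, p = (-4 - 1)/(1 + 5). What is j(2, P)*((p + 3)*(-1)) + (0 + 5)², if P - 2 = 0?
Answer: 49/3 ≈ 16.333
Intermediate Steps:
P = 2 (P = 2 + 0 = 2)
p = -⅚ (p = -5/6 = -5*⅙ = -⅚ ≈ -0.83333)
j(2, P)*((p + 3)*(-1)) + (0 + 5)² = (2 + 2)*((-⅚ + 3)*(-1)) + (0 + 5)² = 4*((13/6)*(-1)) + 5² = 4*(-13/6) + 25 = -26/3 + 25 = 49/3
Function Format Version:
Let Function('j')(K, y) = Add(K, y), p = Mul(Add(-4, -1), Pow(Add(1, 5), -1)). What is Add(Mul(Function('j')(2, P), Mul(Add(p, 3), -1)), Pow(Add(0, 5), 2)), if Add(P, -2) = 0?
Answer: Rational(49, 3) ≈ 16.333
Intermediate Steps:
P = 2 (P = Add(2, 0) = 2)
p = Rational(-5, 6) (p = Mul(-5, Pow(6, -1)) = Mul(-5, Rational(1, 6)) = Rational(-5, 6) ≈ -0.83333)
Add(Mul(Function('j')(2, P), Mul(Add(p, 3), -1)), Pow(Add(0, 5), 2)) = Add(Mul(Add(2, 2), Mul(Add(Rational(-5, 6), 3), -1)), Pow(Add(0, 5), 2)) = Add(Mul(4, Mul(Rational(13, 6), -1)), Pow(5, 2)) = Add(Mul(4, Rational(-13, 6)), 25) = Add(Rational(-26, 3), 25) = Rational(49, 3)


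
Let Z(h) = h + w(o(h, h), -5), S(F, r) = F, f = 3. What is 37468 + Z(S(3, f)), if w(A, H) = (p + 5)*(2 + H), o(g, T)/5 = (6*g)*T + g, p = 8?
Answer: 37432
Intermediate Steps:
o(g, T) = 5*g + 30*T*g (o(g, T) = 5*((6*g)*T + g) = 5*(6*T*g + g) = 5*(g + 6*T*g) = 5*g + 30*T*g)
w(A, H) = 26 + 13*H (w(A, H) = (8 + 5)*(2 + H) = 13*(2 + H) = 26 + 13*H)
Z(h) = -39 + h (Z(h) = h + (26 + 13*(-5)) = h + (26 - 65) = h - 39 = -39 + h)
37468 + Z(S(3, f)) = 37468 + (-39 + 3) = 37468 - 36 = 37432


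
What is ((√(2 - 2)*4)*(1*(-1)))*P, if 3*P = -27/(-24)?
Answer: 0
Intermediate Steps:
P = 3/8 (P = (-27/(-24))/3 = (-27*(-1/24))/3 = (⅓)*(9/8) = 3/8 ≈ 0.37500)
((√(2 - 2)*4)*(1*(-1)))*P = ((√(2 - 2)*4)*(1*(-1)))*(3/8) = ((√0*4)*(-1))*(3/8) = ((0*4)*(-1))*(3/8) = (0*(-1))*(3/8) = 0*(3/8) = 0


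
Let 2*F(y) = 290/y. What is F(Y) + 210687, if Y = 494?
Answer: 104079523/494 ≈ 2.1069e+5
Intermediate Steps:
F(y) = 145/y (F(y) = (290/y)/2 = 145/y)
F(Y) + 210687 = 145/494 + 210687 = 104079523/494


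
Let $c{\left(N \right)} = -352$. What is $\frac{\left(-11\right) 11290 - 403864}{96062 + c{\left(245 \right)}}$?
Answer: $- \frac{15531}{2815} \approx -5.5172$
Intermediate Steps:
$\frac{\left(-11\right) 11290 - 403864}{96062 + c{\left(245 \right)}} = \frac{\left(-11\right) 11290 - 403864}{96062 - 352} = \frac{-124190 - 403864}{95710} = \left(-528054\right) \frac{1}{95710} = - \frac{15531}{2815}$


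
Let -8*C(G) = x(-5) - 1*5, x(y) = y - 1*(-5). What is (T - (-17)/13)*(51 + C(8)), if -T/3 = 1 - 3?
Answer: 39235/104 ≈ 377.26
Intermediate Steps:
x(y) = 5 + y (x(y) = y + 5 = 5 + y)
C(G) = 5/8 (C(G) = -((5 - 5) - 1*5)/8 = -(0 - 5)/8 = -1/8*(-5) = 5/8)
T = 6 (T = -3*(1 - 3) = -3*(-2) = 6)
(T - (-17)/13)*(51 + C(8)) = (6 - (-17)/13)*(51 + 5/8) = (6 - (-17)/13)*(413/8) = (6 - 1*(-17/13))*(413/8) = (6 + 17/13)*(413/8) = (95/13)*(413/8) = 39235/104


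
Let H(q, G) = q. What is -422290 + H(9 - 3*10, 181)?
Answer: -422311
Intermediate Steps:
-422290 + H(9 - 3*10, 181) = -422290 + (9 - 3*10) = -422290 + (9 - 30) = -422290 - 21 = -422311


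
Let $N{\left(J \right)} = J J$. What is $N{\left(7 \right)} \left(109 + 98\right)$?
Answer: $10143$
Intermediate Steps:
$N{\left(J \right)} = J^{2}$
$N{\left(7 \right)} \left(109 + 98\right) = 7^{2} \left(109 + 98\right) = 49 \cdot 207 = 10143$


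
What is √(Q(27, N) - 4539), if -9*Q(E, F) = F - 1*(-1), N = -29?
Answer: I*√40823/3 ≈ 67.349*I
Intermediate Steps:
Q(E, F) = -⅑ - F/9 (Q(E, F) = -(F - 1*(-1))/9 = -(F + 1)/9 = -(1 + F)/9 = -⅑ - F/9)
√(Q(27, N) - 4539) = √((-⅑ - ⅑*(-29)) - 4539) = √((-⅑ + 29/9) - 4539) = √(28/9 - 4539) = √(-40823/9) = I*√40823/3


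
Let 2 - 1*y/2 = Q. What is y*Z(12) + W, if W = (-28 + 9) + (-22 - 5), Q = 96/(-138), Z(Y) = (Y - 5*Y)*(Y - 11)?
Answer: -7010/23 ≈ -304.78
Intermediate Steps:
Z(Y) = -4*Y*(-11 + Y) (Z(Y) = (-4*Y)*(-11 + Y) = -4*Y*(-11 + Y))
Q = -16/23 (Q = 96*(-1/138) = -16/23 ≈ -0.69565)
y = 124/23 (y = 4 - 2*(-16/23) = 4 + 32/23 = 124/23 ≈ 5.3913)
W = -46 (W = -19 - 27 = -46)
y*Z(12) + W = 124*(4*12*(11 - 1*12))/23 - 46 = 124*(4*12*(11 - 12))/23 - 46 = 124*(4*12*(-1))/23 - 46 = (124/23)*(-48) - 46 = -5952/23 - 46 = -7010/23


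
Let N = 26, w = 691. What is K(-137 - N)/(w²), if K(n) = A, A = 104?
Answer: 104/477481 ≈ 0.00021781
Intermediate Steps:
K(n) = 104
K(-137 - N)/(w²) = 104/(691²) = 104/477481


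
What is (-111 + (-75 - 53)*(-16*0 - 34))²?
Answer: 17986081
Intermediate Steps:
(-111 + (-75 - 53)*(-16*0 - 34))² = (-111 - 128*(0 - 34))² = (-111 - 128*(-34))² = (-111 + 4352)² = 4241² = 17986081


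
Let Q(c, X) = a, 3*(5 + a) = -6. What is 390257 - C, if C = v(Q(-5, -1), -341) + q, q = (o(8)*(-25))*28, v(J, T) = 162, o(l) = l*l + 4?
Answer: 437695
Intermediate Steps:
a = -7 (a = -5 + (⅓)*(-6) = -5 - 2 = -7)
Q(c, X) = -7
o(l) = 4 + l² (o(l) = l² + 4 = 4 + l²)
q = -47600 (q = ((4 + 8²)*(-25))*28 = ((4 + 64)*(-25))*28 = (68*(-25))*28 = -1700*28 = -47600)
C = -47438 (C = 162 - 47600 = -47438)
390257 - C = 390257 - 1*(-47438) = 390257 + 47438 = 437695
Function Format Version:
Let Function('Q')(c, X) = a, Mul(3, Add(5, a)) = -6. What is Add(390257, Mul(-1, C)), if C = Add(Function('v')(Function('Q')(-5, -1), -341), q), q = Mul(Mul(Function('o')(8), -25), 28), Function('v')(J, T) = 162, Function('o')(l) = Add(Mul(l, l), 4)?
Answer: 437695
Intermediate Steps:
a = -7 (a = Add(-5, Mul(Rational(1, 3), -6)) = Add(-5, -2) = -7)
Function('Q')(c, X) = -7
Function('o')(l) = Add(4, Pow(l, 2)) (Function('o')(l) = Add(Pow(l, 2), 4) = Add(4, Pow(l, 2)))
q = -47600 (q = Mul(Mul(Add(4, Pow(8, 2)), -25), 28) = Mul(Mul(Add(4, 64), -25), 28) = Mul(Mul(68, -25), 28) = Mul(-1700, 28) = -47600)
C = -47438 (C = Add(162, -47600) = -47438)
Add(390257, Mul(-1, C)) = Add(390257, Mul(-1, -47438)) = Add(390257, 47438) = 437695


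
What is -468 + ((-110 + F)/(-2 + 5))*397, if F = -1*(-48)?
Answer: -26018/3 ≈ -8672.7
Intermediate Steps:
F = 48
-468 + ((-110 + F)/(-2 + 5))*397 = -468 + ((-110 + 48)/(-2 + 5))*397 = -468 - 62/3*397 = -468 - 24614/3 = -26018/3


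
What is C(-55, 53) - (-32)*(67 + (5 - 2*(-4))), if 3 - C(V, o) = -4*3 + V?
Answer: 2630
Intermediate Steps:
C(V, o) = 15 - V (C(V, o) = 3 - (-4*3 + V) = 3 - (-12 + V) = 3 + (12 - V) = 15 - V)
C(-55, 53) - (-32)*(67 + (5 - 2*(-4))) = (15 - 1*(-55)) - (-32)*(67 + (5 - 2*(-4))) = (15 + 55) - (-32)*(67 + (5 + 8)) = 70 - (-32)*(67 + 13) = 70 - (-32)*80 = 70 - 1*(-2560) = 70 + 2560 = 2630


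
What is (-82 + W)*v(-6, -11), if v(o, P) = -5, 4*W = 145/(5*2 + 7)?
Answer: 27155/68 ≈ 399.34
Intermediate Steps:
W = 145/68 (W = (145/(5*2 + 7))/4 = (145/(10 + 7))/4 = (145/17)/4 = (145*(1/17))/4 = (1/4)*(145/17) = 145/68 ≈ 2.1324)
(-82 + W)*v(-6, -11) = (-82 + 145/68)*(-5) = -5431/68*(-5) = 27155/68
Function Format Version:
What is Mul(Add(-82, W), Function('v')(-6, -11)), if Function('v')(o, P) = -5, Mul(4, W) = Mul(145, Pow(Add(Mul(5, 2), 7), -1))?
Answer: Rational(27155, 68) ≈ 399.34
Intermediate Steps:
W = Rational(145, 68) (W = Mul(Rational(1, 4), Mul(145, Pow(Add(Mul(5, 2), 7), -1))) = Mul(Rational(1, 4), Mul(145, Pow(Add(10, 7), -1))) = Mul(Rational(1, 4), Mul(145, Pow(17, -1))) = Mul(Rational(1, 4), Mul(145, Rational(1, 17))) = Mul(Rational(1, 4), Rational(145, 17)) = Rational(145, 68) ≈ 2.1324)
Mul(Add(-82, W), Function('v')(-6, -11)) = Mul(Add(-82, Rational(145, 68)), -5) = Mul(Rational(-5431, 68), -5) = Rational(27155, 68)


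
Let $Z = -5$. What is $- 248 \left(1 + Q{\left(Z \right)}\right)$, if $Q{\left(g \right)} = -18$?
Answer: $4216$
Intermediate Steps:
$- 248 \left(1 + Q{\left(Z \right)}\right) = - 248 \left(1 - 18\right) = \left(-248\right) \left(-17\right) = 4216$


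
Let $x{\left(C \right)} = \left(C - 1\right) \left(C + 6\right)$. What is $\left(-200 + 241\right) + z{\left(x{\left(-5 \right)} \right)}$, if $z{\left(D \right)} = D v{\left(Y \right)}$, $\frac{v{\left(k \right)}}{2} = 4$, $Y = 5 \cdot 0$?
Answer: $-7$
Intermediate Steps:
$Y = 0$
$x{\left(C \right)} = \left(-1 + C\right) \left(6 + C\right)$
$v{\left(k \right)} = 8$ ($v{\left(k \right)} = 2 \cdot 4 = 8$)
$z{\left(D \right)} = 8 D$ ($z{\left(D \right)} = D 8 = 8 D$)
$\left(-200 + 241\right) + z{\left(x{\left(-5 \right)} \right)} = \left(-200 + 241\right) + 8 \left(-6 + \left(-5\right)^{2} + 5 \left(-5\right)\right) = 41 + 8 \left(-6 + 25 - 25\right) = 41 + 8 \left(-6\right) = 41 - 48 = -7$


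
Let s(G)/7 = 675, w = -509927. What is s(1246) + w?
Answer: -505202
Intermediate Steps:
s(G) = 4725 (s(G) = 7*675 = 4725)
s(1246) + w = 4725 - 509927 = -505202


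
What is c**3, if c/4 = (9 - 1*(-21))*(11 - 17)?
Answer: -373248000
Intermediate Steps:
c = -720 (c = 4*((9 - 1*(-21))*(11 - 17)) = 4*((9 + 21)*(-6)) = 4*(30*(-6)) = 4*(-180) = -720)
c**3 = (-720)**3 = -373248000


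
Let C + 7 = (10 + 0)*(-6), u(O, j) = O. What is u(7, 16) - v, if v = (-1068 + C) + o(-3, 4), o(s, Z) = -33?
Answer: 1175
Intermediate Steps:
C = -67 (C = -7 + (10 + 0)*(-6) = -7 + 10*(-6) = -7 - 60 = -67)
v = -1168 (v = (-1068 - 67) - 33 = -1135 - 33 = -1168)
u(7, 16) - v = 7 - 1*(-1168) = 7 + 1168 = 1175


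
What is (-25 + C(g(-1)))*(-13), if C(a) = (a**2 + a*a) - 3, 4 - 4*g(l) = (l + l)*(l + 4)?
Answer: 403/2 ≈ 201.50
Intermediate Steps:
g(l) = 1 - l*(4 + l)/2 (g(l) = 1 - (l + l)*(l + 4)/4 = 1 - 2*l*(4 + l)/4 = 1 - l*(4 + l)/2)
C(a) = -3 + 2*a**2 (C(a) = (a**2 + a**2) - 3 = 2*a**2 - 3 = -3 + 2*a**2)
(-25 + C(g(-1)))*(-13) = (-25 + (-3 + 2*(1 - 2*(-1) - 1/2*(-1)**2)**2))*(-13) = (-25 + (-3 + 2*(1 + 2 - 1/2*1)**2))*(-13) = (-25 + (-3 + 2*(1 + 2 - 1/2)**2))*(-13) = (-25 + (-3 + 2*(5/2)**2))*(-13) = (-25 + (-3 + 2*(25/4)))*(-13) = (-25 + (-3 + 25/2))*(-13) = (-25 + 19/2)*(-13) = -31/2*(-13) = 403/2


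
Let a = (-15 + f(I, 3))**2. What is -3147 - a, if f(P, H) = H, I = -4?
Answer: -3291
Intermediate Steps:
a = 144 (a = (-15 + 3)**2 = (-12)**2 = 144)
-3147 - a = -3147 - 1*144 = -3147 - 144 = -3291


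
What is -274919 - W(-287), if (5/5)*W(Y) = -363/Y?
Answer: -78902116/287 ≈ -2.7492e+5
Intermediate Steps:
W(Y) = -363/Y
-274919 - W(-287) = -274919 - (-363)/(-287) = -274919 - (-363)*(-1)/287 = -274919 - 1*363/287 = -274919 - 363/287 = -78902116/287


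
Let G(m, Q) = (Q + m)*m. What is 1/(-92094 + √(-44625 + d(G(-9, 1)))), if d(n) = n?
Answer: -30698/2827116463 - I*√44553/8481349389 ≈ -1.0858e-5 - 2.4887e-8*I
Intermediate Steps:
G(m, Q) = m*(Q + m)
1/(-92094 + √(-44625 + d(G(-9, 1)))) = 1/(-92094 + √(-44625 - 9*(1 - 9))) = 1/(-92094 + √(-44625 - 9*(-8))) = 1/(-92094 + √(-44625 + 72)) = 1/(-92094 + √(-44553)) = 1/(-92094 + I*√44553)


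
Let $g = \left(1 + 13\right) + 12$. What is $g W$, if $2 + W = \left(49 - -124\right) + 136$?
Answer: $7982$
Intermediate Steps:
$g = 26$ ($g = 14 + 12 = 26$)
$W = 307$ ($W = -2 + \left(\left(49 - -124\right) + 136\right) = -2 + \left(\left(49 + 124\right) + 136\right) = -2 + \left(173 + 136\right) = -2 + 309 = 307$)
$g W = 26 \cdot 307 = 7982$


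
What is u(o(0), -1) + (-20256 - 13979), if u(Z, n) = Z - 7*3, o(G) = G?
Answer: -34256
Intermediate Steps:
u(Z, n) = -21 + Z (u(Z, n) = Z - 21 = -21 + Z)
u(o(0), -1) + (-20256 - 13979) = (-21 + 0) + (-20256 - 13979) = -21 - 34235 = -34256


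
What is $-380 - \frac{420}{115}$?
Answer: $- \frac{8824}{23} \approx -383.65$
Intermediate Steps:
$-380 - \frac{420}{115} = -380 - \frac{84}{23} = - \frac{8824}{23}$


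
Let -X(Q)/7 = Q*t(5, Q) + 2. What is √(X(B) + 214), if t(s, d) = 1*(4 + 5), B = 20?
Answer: 2*I*√265 ≈ 32.558*I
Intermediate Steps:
t(s, d) = 9 (t(s, d) = 1*9 = 9)
X(Q) = -14 - 63*Q (X(Q) = -7*(Q*9 + 2) = -7*(9*Q + 2) = -7*(2 + 9*Q) = -14 - 63*Q)
√(X(B) + 214) = √((-14 - 63*20) + 214) = √((-14 - 1260) + 214) = √(-1274 + 214) = √(-1060) = 2*I*√265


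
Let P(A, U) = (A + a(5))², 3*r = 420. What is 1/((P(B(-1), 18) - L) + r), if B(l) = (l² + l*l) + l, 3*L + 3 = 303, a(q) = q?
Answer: 1/76 ≈ 0.013158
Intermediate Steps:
r = 140 (r = (⅓)*420 = 140)
L = 100 (L = -1 + (⅓)*303 = -1 + 101 = 100)
B(l) = l + 2*l² (B(l) = (l² + l²) + l = 2*l² + l = l + 2*l²)
P(A, U) = (5 + A)² (P(A, U) = (A + 5)² = (5 + A)²)
1/((P(B(-1), 18) - L) + r) = 1/(((5 - (1 + 2*(-1)))² - 1*100) + 140) = 1/(((5 - (1 - 2))² - 100) + 140) = 1/(((5 - 1*(-1))² - 100) + 140) = 1/(((5 + 1)² - 100) + 140) = 1/((6² - 100) + 140) = 1/((36 - 100) + 140) = 1/(-64 + 140) = 1/76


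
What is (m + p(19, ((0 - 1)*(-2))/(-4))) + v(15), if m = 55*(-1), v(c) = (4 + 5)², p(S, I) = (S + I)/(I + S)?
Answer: 27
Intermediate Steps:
p(S, I) = 1 (p(S, I) = (I + S)/(I + S) = 1)
v(c) = 81 (v(c) = 9² = 81)
m = -55
(m + p(19, ((0 - 1)*(-2))/(-4))) + v(15) = (-55 + 1) + 81 = -54 + 81 = 27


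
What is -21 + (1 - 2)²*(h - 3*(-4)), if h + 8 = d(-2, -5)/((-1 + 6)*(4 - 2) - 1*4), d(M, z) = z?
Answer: -107/6 ≈ -17.833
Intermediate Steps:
h = -53/6 (h = -8 - 5/((-1 + 6)*(4 - 2) - 1*4) = -8 - 5/(5*2 - 4) = -8 - 5/(10 - 4) = -8 - 5/6 = -8 - 5*⅙ = -8 - ⅚ = -53/6 ≈ -8.8333)
-21 + (1 - 2)²*(h - 3*(-4)) = -21 + (1 - 2)²*(-53/6 - 3*(-4)) = -21 + (-1)²*(-53/6 + 12) = -21 + 1*(19/6) = -21 + 19/6 = -107/6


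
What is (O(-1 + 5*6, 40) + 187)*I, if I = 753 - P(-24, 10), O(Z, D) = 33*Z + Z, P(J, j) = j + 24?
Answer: 843387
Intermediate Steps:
P(J, j) = 24 + j
O(Z, D) = 34*Z
I = 719 (I = 753 - (24 + 10) = 753 - 1*34 = 753 - 34 = 719)
(O(-1 + 5*6, 40) + 187)*I = (34*(-1 + 5*6) + 187)*719 = (34*(-1 + 30) + 187)*719 = (34*29 + 187)*719 = (986 + 187)*719 = 1173*719 = 843387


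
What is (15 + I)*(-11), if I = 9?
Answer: -264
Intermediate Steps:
(15 + I)*(-11) = (15 + 9)*(-11) = 24*(-11) = -264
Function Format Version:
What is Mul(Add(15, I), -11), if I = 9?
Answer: -264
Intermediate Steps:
Mul(Add(15, I), -11) = Mul(Add(15, 9), -11) = Mul(24, -11) = -264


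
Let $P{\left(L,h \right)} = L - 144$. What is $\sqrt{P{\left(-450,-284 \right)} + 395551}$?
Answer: $\sqrt{394957} \approx 628.46$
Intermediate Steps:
$P{\left(L,h \right)} = -144 + L$
$\sqrt{P{\left(-450,-284 \right)} + 395551} = \sqrt{\left(-144 - 450\right) + 395551} = \sqrt{-594 + 395551} = \sqrt{394957}$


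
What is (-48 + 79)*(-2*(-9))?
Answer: 558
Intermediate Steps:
(-48 + 79)*(-2*(-9)) = 31*18 = 558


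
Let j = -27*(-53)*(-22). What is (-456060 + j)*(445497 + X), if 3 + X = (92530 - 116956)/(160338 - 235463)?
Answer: -16316939219269392/75125 ≈ -2.1720e+11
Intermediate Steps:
j = -31482 (j = 1431*(-22) = -31482)
X = -200949/75125 (X = -3 + (92530 - 116956)/(160338 - 235463) = -3 - 24426/(-75125) = -3 - 24426*(-1/75125) = -3 + 24426/75125 = -200949/75125 ≈ -2.6749)
(-456060 + j)*(445497 + X) = (-456060 - 31482)*(445497 - 200949/75125) = -487542*33467761176/75125 = -16316939219269392/75125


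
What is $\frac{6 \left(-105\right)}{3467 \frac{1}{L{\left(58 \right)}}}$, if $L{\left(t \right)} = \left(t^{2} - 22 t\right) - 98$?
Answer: $- \frac{1253700}{3467} \approx -361.61$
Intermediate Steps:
$L{\left(t \right)} = -98 + t^{2} - 22 t$
$\frac{6 \left(-105\right)}{3467 \frac{1}{L{\left(58 \right)}}} = \frac{6 \left(-105\right)}{3467 \frac{1}{-98 + 58^{2} - 1276}} = - \frac{630}{3467 \frac{1}{-98 + 3364 - 1276}} = - \frac{630}{3467 \cdot \frac{1}{1990}} = - \frac{630}{\frac{3467}{1990}} = \left(-630\right) \frac{1990}{3467} = - \frac{1253700}{3467}$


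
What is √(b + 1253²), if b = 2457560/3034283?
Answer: √294997580359432169/433469 ≈ 1253.0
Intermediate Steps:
b = 351080/433469 (b = 2457560*(1/3034283) = 351080/433469 ≈ 0.80993)
√(b + 1253²) = √(351080/433469 + 1253²) = √(351080/433469 + 1570009) = √(680550582301/433469) = √294997580359432169/433469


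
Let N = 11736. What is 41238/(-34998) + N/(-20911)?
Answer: -212177391/121973863 ≈ -1.7395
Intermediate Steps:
41238/(-34998) + N/(-20911) = 41238/(-34998) + 11736/(-20911) = 41238*(-1/34998) + 11736*(-1/20911) = -6873/5833 - 11736/20911 = -212177391/121973863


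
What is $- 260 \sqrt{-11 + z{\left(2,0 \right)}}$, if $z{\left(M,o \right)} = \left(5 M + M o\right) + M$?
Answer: $-260$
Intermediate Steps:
$z{\left(M,o \right)} = 6 M + M o$
$- 260 \sqrt{-11 + z{\left(2,0 \right)}} = - 260 \sqrt{-11 + 2 \left(6 + 0\right)} = - 260 \sqrt{-11 + 2 \cdot 6} = - 260 \sqrt{-11 + 12} = - 260 \sqrt{1} = \left(-260\right) 1 = -260$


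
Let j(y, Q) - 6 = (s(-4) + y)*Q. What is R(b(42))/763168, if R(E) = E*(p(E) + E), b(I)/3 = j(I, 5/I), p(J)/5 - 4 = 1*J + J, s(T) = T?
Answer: 568191/37395232 ≈ 0.015194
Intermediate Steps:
p(J) = 20 + 10*J (p(J) = 20 + 5*(1*J + J) = 20 + 5*(J + J) = 20 + 5*(2*J) = 20 + 10*J)
j(y, Q) = 6 + Q*(-4 + y) (j(y, Q) = 6 + (-4 + y)*Q = 6 + Q*(-4 + y))
b(I) = 33 - 60/I (b(I) = 3*(6 - 20/I + (5/I)*I) = 3*(6 - 20/I + 5) = 3*(11 - 20/I) = 33 - 60/I)
R(E) = E*(20 + 11*E) (R(E) = E*((20 + 10*E) + E) = E*(20 + 11*E))
R(b(42))/763168 = ((33 - 60/42)*(20 + 11*(33 - 60/42)))/763168 = ((33 - 60*1/42)*(20 + 11*(33 - 60*1/42)))*(1/763168) = ((33 - 10/7)*(20 + 11*(33 - 10/7)))*(1/763168) = (221*(20 + 11*(221/7))/7)*(1/763168) = (221*(20 + 2431/7)/7)*(1/763168) = ((221/7)*(2571/7))*(1/763168) = (568191/49)*(1/763168) = 568191/37395232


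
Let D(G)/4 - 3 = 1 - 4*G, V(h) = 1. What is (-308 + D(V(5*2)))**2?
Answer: 94864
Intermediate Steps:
D(G) = 16 - 16*G (D(G) = 12 + 4*(1 - 4*G) = 12 + (4 - 16*G) = 16 - 16*G)
(-308 + D(V(5*2)))**2 = (-308 + (16 - 16*1))**2 = (-308 + (16 - 16))**2 = (-308 + 0)**2 = (-308)**2 = 94864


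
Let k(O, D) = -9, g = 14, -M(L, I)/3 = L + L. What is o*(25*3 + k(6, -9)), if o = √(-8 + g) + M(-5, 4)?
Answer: 1980 + 66*√6 ≈ 2141.7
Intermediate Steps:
M(L, I) = -6*L (M(L, I) = -3*(L + L) = -6*L)
o = 30 + √6 (o = √(-8 + 14) - 6*(-5) = √6 + 30 = 30 + √6 ≈ 32.449)
o*(25*3 + k(6, -9)) = (30 + √6)*(25*3 - 9) = (30 + √6)*(75 - 9) = (30 + √6)*66 = 1980 + 66*√6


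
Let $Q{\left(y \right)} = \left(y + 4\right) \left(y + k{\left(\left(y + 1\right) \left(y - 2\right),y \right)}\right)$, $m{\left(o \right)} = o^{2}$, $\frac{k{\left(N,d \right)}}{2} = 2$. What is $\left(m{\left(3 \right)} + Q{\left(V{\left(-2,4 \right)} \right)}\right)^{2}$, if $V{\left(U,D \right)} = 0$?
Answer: $625$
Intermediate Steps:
$k{\left(N,d \right)} = 4$ ($k{\left(N,d \right)} = 2 \cdot 2 = 4$)
$Q{\left(y \right)} = \left(4 + y\right)^{2}$ ($Q{\left(y \right)} = \left(y + 4\right) \left(y + 4\right) = \left(4 + y\right) \left(4 + y\right) = \left(4 + y\right)^{2}$)
$\left(m{\left(3 \right)} + Q{\left(V{\left(-2,4 \right)} \right)}\right)^{2} = \left(3^{2} + \left(16 + 0^{2} + 8 \cdot 0\right)\right)^{2} = \left(9 + \left(16 + 0 + 0\right)\right)^{2} = \left(9 + 16\right)^{2} = 25^{2} = 625$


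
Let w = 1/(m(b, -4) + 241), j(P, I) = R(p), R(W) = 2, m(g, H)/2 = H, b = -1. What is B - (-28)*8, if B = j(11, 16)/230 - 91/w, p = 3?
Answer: -2412584/115 ≈ -20979.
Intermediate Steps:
m(g, H) = 2*H
j(P, I) = 2
w = 1/233 (w = 1/(2*(-4) + 241) = 1/(-8 + 241) = 1/233 ≈ 0.0042918)
B = -2438344/115 (B = 2/230 - 91/1/233 = 2*(1/230) - 91*233 = 1/115 - 21203 = -2438344/115 ≈ -21203.)
B - (-28)*8 = -2438344/115 - (-28)*8 = -2438344/115 - 1*(-224) = -2438344/115 + 224 = -2412584/115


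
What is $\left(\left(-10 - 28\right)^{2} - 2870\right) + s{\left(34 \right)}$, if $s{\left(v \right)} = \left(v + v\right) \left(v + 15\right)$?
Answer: $1906$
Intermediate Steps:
$s{\left(v \right)} = 2 v \left(15 + v\right)$
$\left(\left(-10 - 28\right)^{2} - 2870\right) + s{\left(34 \right)} = \left(\left(-10 - 28\right)^{2} - 2870\right) + 2 \cdot 34 \left(15 + 34\right) = \left(\left(-38\right)^{2} - 2870\right) + 2 \cdot 34 \cdot 49 = \left(1444 - 2870\right) + 3332 = -1426 + 3332 = 1906$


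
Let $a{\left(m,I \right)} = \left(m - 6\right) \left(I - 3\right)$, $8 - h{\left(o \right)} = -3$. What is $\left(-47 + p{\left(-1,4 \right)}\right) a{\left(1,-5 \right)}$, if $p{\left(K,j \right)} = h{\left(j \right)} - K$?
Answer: $-1400$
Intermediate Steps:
$h{\left(o \right)} = 11$ ($h{\left(o \right)} = 8 - -3 = 8 + 3 = 11$)
$a{\left(m,I \right)} = \left(-6 + m\right) \left(-3 + I\right)$
$p{\left(K,j \right)} = 11 - K$
$\left(-47 + p{\left(-1,4 \right)}\right) a{\left(1,-5 \right)} = \left(-47 + \left(11 - -1\right)\right) \left(18 - -30 - 3 - 5\right) = \left(-47 + \left(11 + 1\right)\right) \left(18 + 30 - 3 - 5\right) = \left(-47 + 12\right) 40 = \left(-35\right) 40 = -1400$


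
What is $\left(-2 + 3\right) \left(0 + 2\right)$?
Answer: $2$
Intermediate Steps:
$\left(-2 + 3\right) \left(0 + 2\right) = 1 \cdot 2 = 2$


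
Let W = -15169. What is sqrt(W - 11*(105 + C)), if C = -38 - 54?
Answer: 4*I*sqrt(957) ≈ 123.74*I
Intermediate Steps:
C = -92
sqrt(W - 11*(105 + C)) = sqrt(-15169 - 11*(105 - 92)) = sqrt(-15169 - 11*13) = sqrt(-15169 - 143) = sqrt(-15312) = 4*I*sqrt(957)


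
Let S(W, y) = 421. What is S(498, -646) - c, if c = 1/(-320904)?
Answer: 135100585/320904 ≈ 421.00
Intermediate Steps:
c = -1/320904 ≈ -3.1162e-6
S(498, -646) - c = 421 - 1*(-1/320904) = 421 + 1/320904 = 135100585/320904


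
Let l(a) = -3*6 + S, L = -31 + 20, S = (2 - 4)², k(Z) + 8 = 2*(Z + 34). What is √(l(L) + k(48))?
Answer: √142 ≈ 11.916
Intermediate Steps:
k(Z) = 60 + 2*Z (k(Z) = -8 + 2*(Z + 34) = -8 + 2*(34 + Z) = -8 + (68 + 2*Z) = 60 + 2*Z)
S = 4 (S = (-2)² = 4)
L = -11
l(a) = -14 (l(a) = -3*6 + 4 = -18 + 4 = -14)
√(l(L) + k(48)) = √(-14 + (60 + 2*48)) = √(-14 + (60 + 96)) = √(-14 + 156) = √142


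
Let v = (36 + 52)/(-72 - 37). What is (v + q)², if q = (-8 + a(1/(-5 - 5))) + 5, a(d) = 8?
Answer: 208849/11881 ≈ 17.578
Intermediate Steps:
v = -88/109 (v = 88/(-109) = 88*(-1/109) = -88/109 ≈ -0.80734)
q = 5 (q = (-8 + 8) + 5 = 0 + 5 = 5)
(v + q)² = (-88/109 + 5)² = (457/109)² = 208849/11881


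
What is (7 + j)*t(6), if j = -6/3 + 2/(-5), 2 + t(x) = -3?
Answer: -23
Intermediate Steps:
t(x) = -5 (t(x) = -2 - 3 = -5)
j = -12/5 (j = -6*⅓ + 2*(-⅕) = -2 - ⅖ = -12/5 ≈ -2.4000)
(7 + j)*t(6) = (7 - 12/5)*(-5) = (23/5)*(-5) = -23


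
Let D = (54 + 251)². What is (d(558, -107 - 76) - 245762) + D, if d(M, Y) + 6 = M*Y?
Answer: -254857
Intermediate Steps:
D = 93025 (D = 305² = 93025)
d(M, Y) = -6 + M*Y
(d(558, -107 - 76) - 245762) + D = ((-6 + 558*(-107 - 76)) - 245762) + 93025 = ((-6 + 558*(-183)) - 245762) + 93025 = ((-6 - 102114) - 245762) + 93025 = (-102120 - 245762) + 93025 = -347882 + 93025 = -254857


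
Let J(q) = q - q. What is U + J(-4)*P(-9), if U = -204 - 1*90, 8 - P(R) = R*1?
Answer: -294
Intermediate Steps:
J(q) = 0
P(R) = 8 - R
U = -294 (U = -204 - 90 = -294)
U + J(-4)*P(-9) = -294 + 0*(8 - 1*(-9)) = -294 + 0*(8 + 9) = -294 + 0*17 = -294 + 0 = -294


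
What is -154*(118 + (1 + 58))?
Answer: -27258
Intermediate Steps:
-154*(118 + (1 + 58)) = -154*(118 + 59) = -154*177 = -27258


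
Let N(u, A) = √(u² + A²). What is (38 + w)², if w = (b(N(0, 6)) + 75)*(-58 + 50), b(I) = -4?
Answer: 280900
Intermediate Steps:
N(u, A) = √(A² + u²)
w = -568 (w = (-4 + 75)*(-58 + 50) = 71*(-8) = -568)
(38 + w)² = (38 - 568)² = (-530)² = 280900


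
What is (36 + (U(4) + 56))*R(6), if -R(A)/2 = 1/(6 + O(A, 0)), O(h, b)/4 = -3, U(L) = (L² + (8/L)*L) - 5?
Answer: 37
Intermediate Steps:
U(L) = 3 + L² (U(L) = (L² + 8) - 5 = (8 + L²) - 5 = 3 + L²)
O(h, b) = -12 (O(h, b) = 4*(-3) = -12)
R(A) = ⅓ (R(A) = -2/(6 - 12) = -2/(-6) = -2*(-⅙) = ⅓)
(36 + (U(4) + 56))*R(6) = (36 + ((3 + 4²) + 56))*(⅓) = (36 + ((3 + 16) + 56))*(⅓) = (36 + (19 + 56))*(⅓) = (36 + 75)*(⅓) = 111*(⅓) = 37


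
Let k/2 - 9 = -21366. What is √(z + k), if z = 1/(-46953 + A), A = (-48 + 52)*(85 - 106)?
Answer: I*√94503843814503/47037 ≈ 206.67*I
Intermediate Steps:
A = -84 (A = 4*(-21) = -84)
k = -42714 (k = 18 + 2*(-21366) = 18 - 42732 = -42714)
z = -1/47037 (z = 1/(-46953 - 84) = 1/(-47037) = -1/47037 ≈ -2.1260e-5)
√(z + k) = √(-1/47037 - 42714) = √(-2009138419/47037) = I*√94503843814503/47037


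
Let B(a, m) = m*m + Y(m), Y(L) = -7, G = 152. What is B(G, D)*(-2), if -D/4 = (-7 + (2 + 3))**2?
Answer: -498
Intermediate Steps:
D = -16 (D = -4*(-7 + (2 + 3))**2 = -4*(-7 + 5)**2 = -4*(-2)**2 = -4*4 = -16)
B(a, m) = -7 + m**2 (B(a, m) = m*m - 7 = m**2 - 7 = -7 + m**2)
B(G, D)*(-2) = (-7 + (-16)**2)*(-2) = (-7 + 256)*(-2) = 249*(-2) = -498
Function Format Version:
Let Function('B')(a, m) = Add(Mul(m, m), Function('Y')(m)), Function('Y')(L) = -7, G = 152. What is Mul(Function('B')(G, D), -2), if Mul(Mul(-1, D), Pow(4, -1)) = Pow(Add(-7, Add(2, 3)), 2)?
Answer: -498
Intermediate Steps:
D = -16 (D = Mul(-4, Pow(Add(-7, Add(2, 3)), 2)) = Mul(-4, Pow(Add(-7, 5), 2)) = Mul(-4, Pow(-2, 2)) = Mul(-4, 4) = -16)
Function('B')(a, m) = Add(-7, Pow(m, 2)) (Function('B')(a, m) = Add(Mul(m, m), -7) = Add(Pow(m, 2), -7) = Add(-7, Pow(m, 2)))
Mul(Function('B')(G, D), -2) = Mul(Add(-7, Pow(-16, 2)), -2) = Mul(Add(-7, 256), -2) = Mul(249, -2) = -498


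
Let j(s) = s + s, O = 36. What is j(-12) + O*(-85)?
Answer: -3084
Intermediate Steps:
j(s) = 2*s
j(-12) + O*(-85) = 2*(-12) + 36*(-85) = -24 - 3060 = -3084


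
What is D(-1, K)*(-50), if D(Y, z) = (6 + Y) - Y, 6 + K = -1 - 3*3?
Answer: -300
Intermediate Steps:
K = -16 (K = -6 + (-1 - 3*3) = -6 + (-1 - 9) = -6 - 10 = -16)
D(Y, z) = 6
D(-1, K)*(-50) = 6*(-50) = -300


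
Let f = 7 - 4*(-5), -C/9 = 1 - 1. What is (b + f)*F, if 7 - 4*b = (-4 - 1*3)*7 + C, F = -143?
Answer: -5863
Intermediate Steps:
C = 0 (C = -9*(1 - 1) = -9*0 = 0)
b = 14 (b = 7/4 - ((-4 - 1*3)*7 + 0)/4 = 7/4 - ((-4 - 3)*7 + 0)/4 = 7/4 - (-7*7 + 0)/4 = 7/4 - (-49 + 0)/4 = 7/4 - ¼*(-49) = 7/4 + 49/4 = 14)
f = 27 (f = 7 + 20 = 27)
(b + f)*F = (14 + 27)*(-143) = 41*(-143) = -5863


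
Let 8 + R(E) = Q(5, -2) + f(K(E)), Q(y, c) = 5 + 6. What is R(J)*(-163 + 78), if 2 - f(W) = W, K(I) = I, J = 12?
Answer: 595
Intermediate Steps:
f(W) = 2 - W
Q(y, c) = 11
R(E) = 5 - E (R(E) = -8 + (11 + (2 - E)) = -8 + (13 - E) = 5 - E)
R(J)*(-163 + 78) = (5 - 1*12)*(-163 + 78) = (5 - 12)*(-85) = -7*(-85) = 595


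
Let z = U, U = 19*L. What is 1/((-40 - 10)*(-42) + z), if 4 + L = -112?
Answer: -1/104 ≈ -0.0096154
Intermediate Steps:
L = -116 (L = -4 - 112 = -116)
U = -2204 (U = 19*(-116) = -2204)
z = -2204
1/((-40 - 10)*(-42) + z) = 1/((-40 - 10)*(-42) - 2204) = 1/(-50*(-42) - 2204) = 1/(2100 - 2204) = 1/(-104) = -1/104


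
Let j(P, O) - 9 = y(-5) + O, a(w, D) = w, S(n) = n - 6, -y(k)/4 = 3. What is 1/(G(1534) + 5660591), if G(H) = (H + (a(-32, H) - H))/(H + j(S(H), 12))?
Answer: 1543/8734291881 ≈ 1.7666e-7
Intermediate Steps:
y(k) = -12 (y(k) = -4*3 = -12)
S(n) = -6 + n
j(P, O) = -3 + O (j(P, O) = 9 + (-12 + O) = -3 + O)
G(H) = -32/(9 + H) (G(H) = (H + (-32 - H))/(H + (-3 + 12)) = -32/(H + 9) = -32/(9 + H))
1/(G(1534) + 5660591) = 1/(-32/(9 + 1534) + 5660591) = 1/(-32/1543 + 5660591) = 1/(8734291881/1543) = 1543/8734291881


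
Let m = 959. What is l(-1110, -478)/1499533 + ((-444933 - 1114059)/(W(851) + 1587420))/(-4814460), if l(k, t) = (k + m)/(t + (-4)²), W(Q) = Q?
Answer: 2955941592907/7007262658249471310 ≈ 4.2184e-7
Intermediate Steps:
l(k, t) = (959 + k)/(16 + t) (l(k, t) = (k + 959)/(t + (-4)²) = (959 + k)/(t + 16) = (959 + k)/(16 + t))
l(-1110, -478)/1499533 + ((-444933 - 1114059)/(W(851) + 1587420))/(-4814460) = ((959 - 1110)/(16 - 478))/1499533 + ((-444933 - 1114059)/(851 + 1587420))/(-4814460) = (-151/(-462))*(1/1499533) - 1558992/1588271*(-1/4814460) = -1/462*(-151)*(1/1499533) - 1558992*1/1588271*(-1/4814460) = (151/462)*(1/1499533) - 1558992/1588271*(-1/4814460) = 151/692784246 + 129916/637222266555 = 2955941592907/7007262658249471310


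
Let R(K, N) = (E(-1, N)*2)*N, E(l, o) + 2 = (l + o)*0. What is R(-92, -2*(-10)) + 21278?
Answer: 21198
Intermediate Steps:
E(l, o) = -2 (E(l, o) = -2 + (l + o)*0 = -2 + 0 = -2)
R(K, N) = -4*N (R(K, N) = (-2*2)*N = -4*N)
R(-92, -2*(-10)) + 21278 = -(-8)*(-10) + 21278 = -4*20 + 21278 = -80 + 21278 = 21198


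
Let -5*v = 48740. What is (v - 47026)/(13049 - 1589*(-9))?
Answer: -28387/13675 ≈ -2.0758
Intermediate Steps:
v = -9748 (v = -1/5*48740 = -9748)
(v - 47026)/(13049 - 1589*(-9)) = (-9748 - 47026)/(13049 - 1589*(-9)) = -56774/(13049 + 14301) = -56774/27350 = -56774*1/27350 = -28387/13675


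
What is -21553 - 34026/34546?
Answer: -372301982/17273 ≈ -21554.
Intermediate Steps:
-21553 - 34026/34546 = -21553 - 1*17013/17273 = -21553 - 17013/17273 = -372301982/17273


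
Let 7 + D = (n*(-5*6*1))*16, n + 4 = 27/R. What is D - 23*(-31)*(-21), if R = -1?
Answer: -100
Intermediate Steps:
n = -31 (n = -4 + 27/(-1) = -4 + 27*(-1) = -4 - 27 = -31)
D = 14873 (D = -7 - 31*(-5*6)*16 = -7 - (-930)*16 = -7 - 31*(-30)*16 = -7 + 930*16 = -7 + 14880 = 14873)
D - 23*(-31)*(-21) = 14873 - 23*(-31)*(-21) = 14873 - (-713)*(-21) = 14873 - 1*14973 = 14873 - 14973 = -100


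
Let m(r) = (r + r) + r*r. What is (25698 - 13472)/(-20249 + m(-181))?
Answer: 6113/6075 ≈ 1.0063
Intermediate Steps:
m(r) = r² + 2*r (m(r) = 2*r + r² = r² + 2*r)
(25698 - 13472)/(-20249 + m(-181)) = (25698 - 13472)/(-20249 - 181*(2 - 181)) = 12226/(-20249 - 181*(-179)) = 12226/(-20249 + 32399) = 12226/12150 = 12226*(1/12150) = 6113/6075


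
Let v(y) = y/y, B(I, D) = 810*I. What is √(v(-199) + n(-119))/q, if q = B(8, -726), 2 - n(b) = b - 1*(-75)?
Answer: √47/6480 ≈ 0.0010580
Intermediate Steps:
n(b) = -73 - b (n(b) = 2 - (b - 1*(-75)) = 2 - (b + 75) = 2 - (75 + b) = 2 + (-75 - b) = -73 - b)
q = 6480 (q = 810*8 = 6480)
v(y) = 1
√(v(-199) + n(-119))/q = √(1 + (-73 - 1*(-119)))/6480 = √(1 + (-73 + 119))*(1/6480) = √(1 + 46)*(1/6480) = √47*(1/6480) = √47/6480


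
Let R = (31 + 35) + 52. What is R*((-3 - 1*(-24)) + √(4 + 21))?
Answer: 3068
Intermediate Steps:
R = 118 (R = 66 + 52 = 118)
R*((-3 - 1*(-24)) + √(4 + 21)) = 118*((-3 - 1*(-24)) + √(4 + 21)) = 118*((-3 + 24) + √25) = 118*(21 + 5) = 118*26 = 3068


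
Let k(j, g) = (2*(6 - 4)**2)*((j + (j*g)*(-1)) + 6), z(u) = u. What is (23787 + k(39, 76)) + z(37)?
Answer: 472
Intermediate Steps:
k(j, g) = 48 + 8*j - 8*g*j (k(j, g) = (2*2**2)*((j + (g*j)*(-1)) + 6) = (2*4)*((j - g*j) + 6) = 8*(6 + j - g*j) = 48 + 8*j - 8*g*j)
(23787 + k(39, 76)) + z(37) = (23787 + (48 + 8*39 - 8*76*39)) + 37 = (23787 + (48 + 312 - 23712)) + 37 = (23787 - 23352) + 37 = 435 + 37 = 472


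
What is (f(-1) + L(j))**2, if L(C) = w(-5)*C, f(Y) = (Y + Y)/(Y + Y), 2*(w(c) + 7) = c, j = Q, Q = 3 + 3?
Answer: 3136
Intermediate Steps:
Q = 6
j = 6
w(c) = -7 + c/2
f(Y) = 1 (f(Y) = (2*Y)/((2*Y)) = (2*Y)*(1/(2*Y)) = 1)
L(C) = -19*C/2 (L(C) = (-7 + (1/2)*(-5))*C = (-7 - 5/2)*C = -19*C/2)
(f(-1) + L(j))**2 = (1 - 19/2*6)**2 = (1 - 57)**2 = (-56)**2 = 3136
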